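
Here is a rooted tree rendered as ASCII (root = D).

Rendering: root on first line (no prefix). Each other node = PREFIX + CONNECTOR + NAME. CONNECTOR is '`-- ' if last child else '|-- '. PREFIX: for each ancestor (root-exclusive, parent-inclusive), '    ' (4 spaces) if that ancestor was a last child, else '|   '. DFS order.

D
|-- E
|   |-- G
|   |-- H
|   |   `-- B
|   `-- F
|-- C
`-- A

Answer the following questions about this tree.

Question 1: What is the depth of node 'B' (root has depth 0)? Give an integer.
Path from root to B: D -> E -> H -> B
Depth = number of edges = 3

Answer: 3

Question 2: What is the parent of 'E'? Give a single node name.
Scan adjacency: E appears as child of D

Answer: D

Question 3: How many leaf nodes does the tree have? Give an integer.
Answer: 5

Derivation:
Leaves (nodes with no children): A, B, C, F, G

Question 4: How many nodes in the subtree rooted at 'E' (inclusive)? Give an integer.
Answer: 5

Derivation:
Subtree rooted at E contains: B, E, F, G, H
Count = 5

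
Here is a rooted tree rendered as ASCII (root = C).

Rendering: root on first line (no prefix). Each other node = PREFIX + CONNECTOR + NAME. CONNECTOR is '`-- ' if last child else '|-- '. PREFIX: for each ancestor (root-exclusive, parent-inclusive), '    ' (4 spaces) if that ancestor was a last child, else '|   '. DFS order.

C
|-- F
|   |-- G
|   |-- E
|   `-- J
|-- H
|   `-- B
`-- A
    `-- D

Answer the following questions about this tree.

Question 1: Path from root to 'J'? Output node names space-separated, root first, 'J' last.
Answer: C F J

Derivation:
Walk down from root: C -> F -> J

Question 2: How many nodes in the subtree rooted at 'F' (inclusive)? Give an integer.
Subtree rooted at F contains: E, F, G, J
Count = 4

Answer: 4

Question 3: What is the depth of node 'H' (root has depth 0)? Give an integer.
Answer: 1

Derivation:
Path from root to H: C -> H
Depth = number of edges = 1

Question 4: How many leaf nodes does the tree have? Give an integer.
Answer: 5

Derivation:
Leaves (nodes with no children): B, D, E, G, J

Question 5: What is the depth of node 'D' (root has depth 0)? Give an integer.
Path from root to D: C -> A -> D
Depth = number of edges = 2

Answer: 2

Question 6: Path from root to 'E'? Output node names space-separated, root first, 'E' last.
Walk down from root: C -> F -> E

Answer: C F E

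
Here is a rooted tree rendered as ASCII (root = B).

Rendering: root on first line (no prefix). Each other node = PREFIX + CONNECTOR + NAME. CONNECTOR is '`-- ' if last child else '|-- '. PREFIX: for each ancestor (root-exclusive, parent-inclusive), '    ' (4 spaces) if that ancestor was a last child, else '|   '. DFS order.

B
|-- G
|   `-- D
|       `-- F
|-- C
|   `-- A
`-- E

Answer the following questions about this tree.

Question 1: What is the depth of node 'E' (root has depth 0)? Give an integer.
Answer: 1

Derivation:
Path from root to E: B -> E
Depth = number of edges = 1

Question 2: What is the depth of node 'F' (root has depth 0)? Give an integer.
Path from root to F: B -> G -> D -> F
Depth = number of edges = 3

Answer: 3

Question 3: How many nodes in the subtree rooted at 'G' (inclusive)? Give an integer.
Answer: 3

Derivation:
Subtree rooted at G contains: D, F, G
Count = 3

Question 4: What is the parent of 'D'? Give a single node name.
Answer: G

Derivation:
Scan adjacency: D appears as child of G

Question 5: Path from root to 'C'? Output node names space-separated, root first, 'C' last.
Walk down from root: B -> C

Answer: B C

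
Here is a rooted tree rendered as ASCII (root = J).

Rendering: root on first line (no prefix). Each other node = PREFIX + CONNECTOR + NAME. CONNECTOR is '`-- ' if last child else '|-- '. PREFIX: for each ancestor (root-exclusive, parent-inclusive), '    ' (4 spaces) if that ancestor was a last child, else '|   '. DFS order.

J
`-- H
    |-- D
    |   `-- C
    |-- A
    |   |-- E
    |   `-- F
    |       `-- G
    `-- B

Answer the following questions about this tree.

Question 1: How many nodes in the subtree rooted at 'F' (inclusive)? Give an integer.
Subtree rooted at F contains: F, G
Count = 2

Answer: 2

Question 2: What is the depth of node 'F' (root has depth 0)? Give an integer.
Path from root to F: J -> H -> A -> F
Depth = number of edges = 3

Answer: 3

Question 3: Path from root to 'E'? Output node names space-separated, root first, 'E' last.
Walk down from root: J -> H -> A -> E

Answer: J H A E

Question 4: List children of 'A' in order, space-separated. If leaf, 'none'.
Answer: E F

Derivation:
Node A's children (from adjacency): E, F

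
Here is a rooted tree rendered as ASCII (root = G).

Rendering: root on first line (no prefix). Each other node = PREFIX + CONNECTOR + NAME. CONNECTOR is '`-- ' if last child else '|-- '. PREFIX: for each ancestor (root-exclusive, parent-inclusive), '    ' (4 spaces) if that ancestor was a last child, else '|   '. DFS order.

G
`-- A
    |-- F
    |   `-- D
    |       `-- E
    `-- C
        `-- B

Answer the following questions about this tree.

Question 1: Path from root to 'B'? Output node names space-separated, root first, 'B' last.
Answer: G A C B

Derivation:
Walk down from root: G -> A -> C -> B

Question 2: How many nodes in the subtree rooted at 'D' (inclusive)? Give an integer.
Subtree rooted at D contains: D, E
Count = 2

Answer: 2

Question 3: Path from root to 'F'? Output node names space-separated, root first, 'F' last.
Answer: G A F

Derivation:
Walk down from root: G -> A -> F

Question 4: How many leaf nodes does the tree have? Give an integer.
Answer: 2

Derivation:
Leaves (nodes with no children): B, E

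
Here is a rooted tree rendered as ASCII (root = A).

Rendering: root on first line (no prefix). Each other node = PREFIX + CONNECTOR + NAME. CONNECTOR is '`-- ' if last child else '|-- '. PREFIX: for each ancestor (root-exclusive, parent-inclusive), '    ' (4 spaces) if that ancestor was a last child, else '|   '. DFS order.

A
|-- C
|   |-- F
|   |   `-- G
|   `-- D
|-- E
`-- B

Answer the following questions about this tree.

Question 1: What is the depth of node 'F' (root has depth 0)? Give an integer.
Answer: 2

Derivation:
Path from root to F: A -> C -> F
Depth = number of edges = 2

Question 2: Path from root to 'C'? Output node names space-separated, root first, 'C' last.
Answer: A C

Derivation:
Walk down from root: A -> C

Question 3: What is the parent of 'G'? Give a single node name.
Answer: F

Derivation:
Scan adjacency: G appears as child of F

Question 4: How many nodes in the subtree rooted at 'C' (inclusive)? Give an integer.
Answer: 4

Derivation:
Subtree rooted at C contains: C, D, F, G
Count = 4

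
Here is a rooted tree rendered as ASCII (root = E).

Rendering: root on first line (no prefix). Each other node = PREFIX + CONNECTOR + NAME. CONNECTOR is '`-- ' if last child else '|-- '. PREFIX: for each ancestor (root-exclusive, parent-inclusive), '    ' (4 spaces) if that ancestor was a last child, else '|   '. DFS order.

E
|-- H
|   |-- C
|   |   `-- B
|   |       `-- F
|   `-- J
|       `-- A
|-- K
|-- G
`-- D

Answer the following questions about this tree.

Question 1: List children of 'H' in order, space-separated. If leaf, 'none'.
Answer: C J

Derivation:
Node H's children (from adjacency): C, J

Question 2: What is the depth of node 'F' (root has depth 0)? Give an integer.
Path from root to F: E -> H -> C -> B -> F
Depth = number of edges = 4

Answer: 4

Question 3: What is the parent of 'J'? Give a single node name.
Answer: H

Derivation:
Scan adjacency: J appears as child of H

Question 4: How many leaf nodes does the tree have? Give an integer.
Answer: 5

Derivation:
Leaves (nodes with no children): A, D, F, G, K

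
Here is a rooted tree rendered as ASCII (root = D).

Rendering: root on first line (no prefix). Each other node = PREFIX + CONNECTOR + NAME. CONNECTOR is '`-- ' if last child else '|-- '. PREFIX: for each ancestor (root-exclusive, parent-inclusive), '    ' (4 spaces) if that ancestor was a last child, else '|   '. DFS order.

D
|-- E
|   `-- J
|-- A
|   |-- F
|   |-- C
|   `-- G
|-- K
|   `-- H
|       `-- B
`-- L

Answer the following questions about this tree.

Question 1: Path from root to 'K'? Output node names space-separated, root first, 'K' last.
Answer: D K

Derivation:
Walk down from root: D -> K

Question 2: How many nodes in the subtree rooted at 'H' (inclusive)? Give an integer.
Subtree rooted at H contains: B, H
Count = 2

Answer: 2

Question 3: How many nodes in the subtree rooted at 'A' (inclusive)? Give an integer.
Answer: 4

Derivation:
Subtree rooted at A contains: A, C, F, G
Count = 4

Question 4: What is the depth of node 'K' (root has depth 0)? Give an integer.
Path from root to K: D -> K
Depth = number of edges = 1

Answer: 1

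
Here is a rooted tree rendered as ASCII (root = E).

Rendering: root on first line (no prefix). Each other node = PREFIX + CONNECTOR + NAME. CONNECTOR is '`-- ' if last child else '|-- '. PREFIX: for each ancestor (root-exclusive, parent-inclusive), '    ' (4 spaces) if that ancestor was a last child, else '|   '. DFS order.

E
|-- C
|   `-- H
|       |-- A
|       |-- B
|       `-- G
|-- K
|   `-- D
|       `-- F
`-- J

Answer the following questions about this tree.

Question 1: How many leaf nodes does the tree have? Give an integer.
Answer: 5

Derivation:
Leaves (nodes with no children): A, B, F, G, J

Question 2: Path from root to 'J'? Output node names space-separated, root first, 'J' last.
Answer: E J

Derivation:
Walk down from root: E -> J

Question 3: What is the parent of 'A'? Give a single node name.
Answer: H

Derivation:
Scan adjacency: A appears as child of H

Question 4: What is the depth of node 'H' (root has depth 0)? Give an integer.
Path from root to H: E -> C -> H
Depth = number of edges = 2

Answer: 2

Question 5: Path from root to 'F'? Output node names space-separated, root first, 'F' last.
Answer: E K D F

Derivation:
Walk down from root: E -> K -> D -> F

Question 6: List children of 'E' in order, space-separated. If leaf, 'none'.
Answer: C K J

Derivation:
Node E's children (from adjacency): C, K, J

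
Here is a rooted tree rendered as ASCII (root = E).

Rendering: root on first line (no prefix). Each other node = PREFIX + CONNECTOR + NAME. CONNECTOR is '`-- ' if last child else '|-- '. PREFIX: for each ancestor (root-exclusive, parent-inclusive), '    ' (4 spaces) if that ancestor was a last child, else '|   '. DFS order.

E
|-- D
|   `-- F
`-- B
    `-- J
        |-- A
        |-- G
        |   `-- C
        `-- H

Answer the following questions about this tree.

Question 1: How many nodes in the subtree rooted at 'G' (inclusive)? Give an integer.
Subtree rooted at G contains: C, G
Count = 2

Answer: 2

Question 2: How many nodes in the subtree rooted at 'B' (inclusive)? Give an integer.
Subtree rooted at B contains: A, B, C, G, H, J
Count = 6

Answer: 6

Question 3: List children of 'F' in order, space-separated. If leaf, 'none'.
Answer: none

Derivation:
Node F's children (from adjacency): (leaf)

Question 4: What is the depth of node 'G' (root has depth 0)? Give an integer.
Path from root to G: E -> B -> J -> G
Depth = number of edges = 3

Answer: 3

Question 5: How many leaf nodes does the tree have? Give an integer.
Leaves (nodes with no children): A, C, F, H

Answer: 4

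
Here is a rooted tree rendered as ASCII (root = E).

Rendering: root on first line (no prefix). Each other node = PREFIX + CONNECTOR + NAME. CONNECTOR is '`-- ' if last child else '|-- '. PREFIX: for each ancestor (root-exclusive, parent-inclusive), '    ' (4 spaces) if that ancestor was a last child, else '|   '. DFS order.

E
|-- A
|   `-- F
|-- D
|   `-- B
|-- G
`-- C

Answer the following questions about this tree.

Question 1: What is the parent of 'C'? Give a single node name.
Scan adjacency: C appears as child of E

Answer: E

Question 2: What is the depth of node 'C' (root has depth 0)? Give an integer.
Path from root to C: E -> C
Depth = number of edges = 1

Answer: 1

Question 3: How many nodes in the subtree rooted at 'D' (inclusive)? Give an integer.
Answer: 2

Derivation:
Subtree rooted at D contains: B, D
Count = 2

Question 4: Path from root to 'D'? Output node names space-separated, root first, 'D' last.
Answer: E D

Derivation:
Walk down from root: E -> D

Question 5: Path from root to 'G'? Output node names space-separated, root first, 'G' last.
Answer: E G

Derivation:
Walk down from root: E -> G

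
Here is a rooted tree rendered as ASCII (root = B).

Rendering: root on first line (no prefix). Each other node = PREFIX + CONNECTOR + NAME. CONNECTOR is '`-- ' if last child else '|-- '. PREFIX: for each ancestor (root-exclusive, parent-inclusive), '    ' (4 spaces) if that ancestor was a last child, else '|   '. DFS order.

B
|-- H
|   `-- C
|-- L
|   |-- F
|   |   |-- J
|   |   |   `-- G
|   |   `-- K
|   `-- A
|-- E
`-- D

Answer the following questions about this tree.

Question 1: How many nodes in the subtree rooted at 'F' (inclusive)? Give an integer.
Subtree rooted at F contains: F, G, J, K
Count = 4

Answer: 4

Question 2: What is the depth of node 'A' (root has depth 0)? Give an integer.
Path from root to A: B -> L -> A
Depth = number of edges = 2

Answer: 2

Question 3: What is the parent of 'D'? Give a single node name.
Scan adjacency: D appears as child of B

Answer: B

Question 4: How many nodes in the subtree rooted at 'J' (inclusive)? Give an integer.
Subtree rooted at J contains: G, J
Count = 2

Answer: 2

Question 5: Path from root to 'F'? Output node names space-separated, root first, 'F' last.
Walk down from root: B -> L -> F

Answer: B L F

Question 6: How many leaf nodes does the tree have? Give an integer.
Answer: 6

Derivation:
Leaves (nodes with no children): A, C, D, E, G, K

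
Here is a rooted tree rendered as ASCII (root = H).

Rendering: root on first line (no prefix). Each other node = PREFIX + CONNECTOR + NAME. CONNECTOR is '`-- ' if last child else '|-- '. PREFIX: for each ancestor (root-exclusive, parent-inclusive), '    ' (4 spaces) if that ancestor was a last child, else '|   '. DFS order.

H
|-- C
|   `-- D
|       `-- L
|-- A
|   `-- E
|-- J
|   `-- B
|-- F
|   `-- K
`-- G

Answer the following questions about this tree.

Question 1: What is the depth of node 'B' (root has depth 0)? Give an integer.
Path from root to B: H -> J -> B
Depth = number of edges = 2

Answer: 2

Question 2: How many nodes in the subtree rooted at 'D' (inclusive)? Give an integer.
Subtree rooted at D contains: D, L
Count = 2

Answer: 2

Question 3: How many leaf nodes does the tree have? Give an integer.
Answer: 5

Derivation:
Leaves (nodes with no children): B, E, G, K, L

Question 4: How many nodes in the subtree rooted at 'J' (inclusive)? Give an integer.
Subtree rooted at J contains: B, J
Count = 2

Answer: 2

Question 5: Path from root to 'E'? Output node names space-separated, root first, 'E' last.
Walk down from root: H -> A -> E

Answer: H A E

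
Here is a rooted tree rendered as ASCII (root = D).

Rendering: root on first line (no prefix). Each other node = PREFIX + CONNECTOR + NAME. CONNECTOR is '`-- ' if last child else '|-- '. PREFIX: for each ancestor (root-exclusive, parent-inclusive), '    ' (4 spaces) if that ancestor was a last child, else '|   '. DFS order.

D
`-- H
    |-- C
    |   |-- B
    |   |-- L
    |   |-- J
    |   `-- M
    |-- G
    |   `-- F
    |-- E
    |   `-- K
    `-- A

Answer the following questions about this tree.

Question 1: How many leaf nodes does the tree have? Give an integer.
Answer: 7

Derivation:
Leaves (nodes with no children): A, B, F, J, K, L, M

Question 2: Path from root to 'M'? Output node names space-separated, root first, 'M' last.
Walk down from root: D -> H -> C -> M

Answer: D H C M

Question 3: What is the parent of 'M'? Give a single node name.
Answer: C

Derivation:
Scan adjacency: M appears as child of C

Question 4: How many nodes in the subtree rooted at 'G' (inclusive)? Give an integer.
Subtree rooted at G contains: F, G
Count = 2

Answer: 2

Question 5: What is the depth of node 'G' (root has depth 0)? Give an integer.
Path from root to G: D -> H -> G
Depth = number of edges = 2

Answer: 2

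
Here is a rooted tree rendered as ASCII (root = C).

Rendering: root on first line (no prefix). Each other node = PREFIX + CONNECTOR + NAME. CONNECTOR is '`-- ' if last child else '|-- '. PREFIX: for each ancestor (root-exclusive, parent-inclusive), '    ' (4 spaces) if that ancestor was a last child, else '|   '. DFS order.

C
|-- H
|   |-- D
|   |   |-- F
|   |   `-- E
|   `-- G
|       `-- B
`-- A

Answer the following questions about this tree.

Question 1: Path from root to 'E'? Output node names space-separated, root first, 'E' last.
Answer: C H D E

Derivation:
Walk down from root: C -> H -> D -> E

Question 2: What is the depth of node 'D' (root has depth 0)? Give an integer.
Answer: 2

Derivation:
Path from root to D: C -> H -> D
Depth = number of edges = 2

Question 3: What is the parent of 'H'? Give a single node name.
Scan adjacency: H appears as child of C

Answer: C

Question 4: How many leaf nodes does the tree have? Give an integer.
Leaves (nodes with no children): A, B, E, F

Answer: 4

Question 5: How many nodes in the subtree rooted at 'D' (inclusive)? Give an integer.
Answer: 3

Derivation:
Subtree rooted at D contains: D, E, F
Count = 3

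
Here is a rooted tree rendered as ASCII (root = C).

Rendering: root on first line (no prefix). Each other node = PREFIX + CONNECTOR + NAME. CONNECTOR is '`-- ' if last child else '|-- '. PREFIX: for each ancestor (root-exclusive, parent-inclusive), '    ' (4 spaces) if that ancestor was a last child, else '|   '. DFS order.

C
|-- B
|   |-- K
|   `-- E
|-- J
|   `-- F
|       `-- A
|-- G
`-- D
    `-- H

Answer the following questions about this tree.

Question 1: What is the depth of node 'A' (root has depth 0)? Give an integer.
Answer: 3

Derivation:
Path from root to A: C -> J -> F -> A
Depth = number of edges = 3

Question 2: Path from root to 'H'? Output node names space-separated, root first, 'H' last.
Walk down from root: C -> D -> H

Answer: C D H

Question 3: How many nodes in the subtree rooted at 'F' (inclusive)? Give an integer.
Answer: 2

Derivation:
Subtree rooted at F contains: A, F
Count = 2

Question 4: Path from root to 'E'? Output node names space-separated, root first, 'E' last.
Answer: C B E

Derivation:
Walk down from root: C -> B -> E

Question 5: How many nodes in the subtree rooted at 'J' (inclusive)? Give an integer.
Subtree rooted at J contains: A, F, J
Count = 3

Answer: 3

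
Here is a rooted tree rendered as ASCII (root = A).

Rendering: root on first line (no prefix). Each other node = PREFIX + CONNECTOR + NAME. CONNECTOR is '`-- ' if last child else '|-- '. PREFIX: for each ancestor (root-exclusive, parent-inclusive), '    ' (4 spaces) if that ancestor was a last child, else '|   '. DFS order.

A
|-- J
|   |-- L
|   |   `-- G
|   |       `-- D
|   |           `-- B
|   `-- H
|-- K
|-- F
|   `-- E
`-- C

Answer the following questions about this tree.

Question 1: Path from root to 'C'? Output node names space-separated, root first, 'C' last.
Answer: A C

Derivation:
Walk down from root: A -> C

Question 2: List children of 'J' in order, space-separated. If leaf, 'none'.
Node J's children (from adjacency): L, H

Answer: L H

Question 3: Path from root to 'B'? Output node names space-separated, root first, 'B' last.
Answer: A J L G D B

Derivation:
Walk down from root: A -> J -> L -> G -> D -> B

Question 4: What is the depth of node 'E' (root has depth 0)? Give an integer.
Path from root to E: A -> F -> E
Depth = number of edges = 2

Answer: 2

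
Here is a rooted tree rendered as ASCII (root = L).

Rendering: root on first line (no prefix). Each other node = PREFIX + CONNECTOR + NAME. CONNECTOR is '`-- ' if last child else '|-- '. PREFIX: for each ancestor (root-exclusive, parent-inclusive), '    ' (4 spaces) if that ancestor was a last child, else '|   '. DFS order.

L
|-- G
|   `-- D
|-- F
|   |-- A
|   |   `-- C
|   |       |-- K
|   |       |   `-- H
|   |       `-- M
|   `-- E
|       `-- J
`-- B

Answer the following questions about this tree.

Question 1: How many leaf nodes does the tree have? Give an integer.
Answer: 5

Derivation:
Leaves (nodes with no children): B, D, H, J, M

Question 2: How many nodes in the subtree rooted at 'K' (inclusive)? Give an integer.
Subtree rooted at K contains: H, K
Count = 2

Answer: 2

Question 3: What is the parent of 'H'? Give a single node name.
Scan adjacency: H appears as child of K

Answer: K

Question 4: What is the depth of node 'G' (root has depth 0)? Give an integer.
Answer: 1

Derivation:
Path from root to G: L -> G
Depth = number of edges = 1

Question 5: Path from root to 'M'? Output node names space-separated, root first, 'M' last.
Answer: L F A C M

Derivation:
Walk down from root: L -> F -> A -> C -> M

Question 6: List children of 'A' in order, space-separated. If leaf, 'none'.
Answer: C

Derivation:
Node A's children (from adjacency): C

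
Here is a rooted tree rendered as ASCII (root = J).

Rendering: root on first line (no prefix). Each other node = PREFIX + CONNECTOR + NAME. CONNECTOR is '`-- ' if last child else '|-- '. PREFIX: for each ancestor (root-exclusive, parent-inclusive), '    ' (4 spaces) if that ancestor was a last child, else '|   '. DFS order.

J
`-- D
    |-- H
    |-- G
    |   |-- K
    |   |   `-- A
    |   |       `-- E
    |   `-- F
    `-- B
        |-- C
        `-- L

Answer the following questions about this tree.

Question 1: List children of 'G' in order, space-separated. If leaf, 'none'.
Node G's children (from adjacency): K, F

Answer: K F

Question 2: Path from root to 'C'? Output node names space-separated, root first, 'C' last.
Walk down from root: J -> D -> B -> C

Answer: J D B C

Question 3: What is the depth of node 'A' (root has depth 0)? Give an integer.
Path from root to A: J -> D -> G -> K -> A
Depth = number of edges = 4

Answer: 4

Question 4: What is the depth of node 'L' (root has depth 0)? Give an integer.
Path from root to L: J -> D -> B -> L
Depth = number of edges = 3

Answer: 3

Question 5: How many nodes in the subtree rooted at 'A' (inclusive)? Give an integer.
Answer: 2

Derivation:
Subtree rooted at A contains: A, E
Count = 2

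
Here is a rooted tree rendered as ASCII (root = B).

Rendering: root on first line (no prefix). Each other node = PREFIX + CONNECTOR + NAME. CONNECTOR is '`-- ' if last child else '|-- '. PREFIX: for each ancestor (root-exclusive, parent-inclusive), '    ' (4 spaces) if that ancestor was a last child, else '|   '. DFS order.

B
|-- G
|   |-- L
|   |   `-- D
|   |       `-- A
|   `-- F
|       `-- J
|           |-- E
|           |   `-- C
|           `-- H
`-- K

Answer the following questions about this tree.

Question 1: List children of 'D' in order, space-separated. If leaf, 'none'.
Node D's children (from adjacency): A

Answer: A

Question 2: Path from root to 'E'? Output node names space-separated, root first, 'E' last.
Walk down from root: B -> G -> F -> J -> E

Answer: B G F J E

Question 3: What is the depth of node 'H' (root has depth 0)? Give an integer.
Answer: 4

Derivation:
Path from root to H: B -> G -> F -> J -> H
Depth = number of edges = 4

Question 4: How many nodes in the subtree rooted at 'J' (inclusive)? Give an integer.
Subtree rooted at J contains: C, E, H, J
Count = 4

Answer: 4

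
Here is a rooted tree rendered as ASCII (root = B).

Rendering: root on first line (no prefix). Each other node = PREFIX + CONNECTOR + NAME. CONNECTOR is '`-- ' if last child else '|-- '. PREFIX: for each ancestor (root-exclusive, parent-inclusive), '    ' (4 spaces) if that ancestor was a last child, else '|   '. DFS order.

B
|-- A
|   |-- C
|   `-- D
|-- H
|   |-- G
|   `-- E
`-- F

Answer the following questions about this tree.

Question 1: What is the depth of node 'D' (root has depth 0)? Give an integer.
Path from root to D: B -> A -> D
Depth = number of edges = 2

Answer: 2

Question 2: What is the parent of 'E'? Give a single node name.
Answer: H

Derivation:
Scan adjacency: E appears as child of H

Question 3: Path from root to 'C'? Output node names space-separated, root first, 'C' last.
Walk down from root: B -> A -> C

Answer: B A C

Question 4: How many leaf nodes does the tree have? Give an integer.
Answer: 5

Derivation:
Leaves (nodes with no children): C, D, E, F, G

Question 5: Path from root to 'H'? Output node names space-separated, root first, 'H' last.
Walk down from root: B -> H

Answer: B H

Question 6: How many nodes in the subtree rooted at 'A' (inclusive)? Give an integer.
Subtree rooted at A contains: A, C, D
Count = 3

Answer: 3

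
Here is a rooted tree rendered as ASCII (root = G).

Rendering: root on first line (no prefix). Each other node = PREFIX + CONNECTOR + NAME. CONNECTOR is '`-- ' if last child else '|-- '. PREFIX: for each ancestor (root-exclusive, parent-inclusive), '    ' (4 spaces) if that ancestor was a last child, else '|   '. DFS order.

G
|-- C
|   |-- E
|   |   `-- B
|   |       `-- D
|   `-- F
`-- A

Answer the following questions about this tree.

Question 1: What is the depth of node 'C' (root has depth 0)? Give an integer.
Answer: 1

Derivation:
Path from root to C: G -> C
Depth = number of edges = 1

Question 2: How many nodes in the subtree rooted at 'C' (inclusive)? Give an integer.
Answer: 5

Derivation:
Subtree rooted at C contains: B, C, D, E, F
Count = 5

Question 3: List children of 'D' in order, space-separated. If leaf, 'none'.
Node D's children (from adjacency): (leaf)

Answer: none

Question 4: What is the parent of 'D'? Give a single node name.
Answer: B

Derivation:
Scan adjacency: D appears as child of B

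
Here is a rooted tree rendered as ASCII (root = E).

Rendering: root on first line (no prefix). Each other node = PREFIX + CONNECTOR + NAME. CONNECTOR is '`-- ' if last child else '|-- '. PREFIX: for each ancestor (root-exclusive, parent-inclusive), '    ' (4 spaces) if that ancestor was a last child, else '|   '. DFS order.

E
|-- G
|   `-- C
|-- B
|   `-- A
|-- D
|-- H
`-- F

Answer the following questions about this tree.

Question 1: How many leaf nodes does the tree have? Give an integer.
Leaves (nodes with no children): A, C, D, F, H

Answer: 5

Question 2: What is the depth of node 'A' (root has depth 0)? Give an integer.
Answer: 2

Derivation:
Path from root to A: E -> B -> A
Depth = number of edges = 2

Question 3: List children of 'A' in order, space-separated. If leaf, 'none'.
Answer: none

Derivation:
Node A's children (from adjacency): (leaf)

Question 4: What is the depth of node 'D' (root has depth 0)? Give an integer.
Answer: 1

Derivation:
Path from root to D: E -> D
Depth = number of edges = 1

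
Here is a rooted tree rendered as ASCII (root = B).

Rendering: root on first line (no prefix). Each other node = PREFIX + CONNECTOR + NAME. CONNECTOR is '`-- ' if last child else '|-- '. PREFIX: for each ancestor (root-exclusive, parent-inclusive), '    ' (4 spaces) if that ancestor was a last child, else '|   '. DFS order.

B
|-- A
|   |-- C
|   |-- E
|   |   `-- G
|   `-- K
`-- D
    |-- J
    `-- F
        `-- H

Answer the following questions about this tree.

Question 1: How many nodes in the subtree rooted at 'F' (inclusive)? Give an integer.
Answer: 2

Derivation:
Subtree rooted at F contains: F, H
Count = 2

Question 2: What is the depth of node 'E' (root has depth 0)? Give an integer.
Path from root to E: B -> A -> E
Depth = number of edges = 2

Answer: 2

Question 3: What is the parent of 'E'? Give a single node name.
Scan adjacency: E appears as child of A

Answer: A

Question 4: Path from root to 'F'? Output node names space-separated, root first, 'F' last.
Walk down from root: B -> D -> F

Answer: B D F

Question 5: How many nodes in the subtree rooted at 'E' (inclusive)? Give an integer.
Answer: 2

Derivation:
Subtree rooted at E contains: E, G
Count = 2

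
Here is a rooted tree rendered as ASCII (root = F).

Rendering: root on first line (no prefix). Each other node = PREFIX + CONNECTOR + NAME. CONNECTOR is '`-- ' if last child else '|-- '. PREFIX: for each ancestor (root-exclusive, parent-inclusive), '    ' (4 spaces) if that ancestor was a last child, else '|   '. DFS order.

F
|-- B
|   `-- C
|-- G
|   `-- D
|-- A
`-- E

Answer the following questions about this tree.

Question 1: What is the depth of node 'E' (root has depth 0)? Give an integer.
Path from root to E: F -> E
Depth = number of edges = 1

Answer: 1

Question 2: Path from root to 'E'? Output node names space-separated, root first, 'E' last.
Answer: F E

Derivation:
Walk down from root: F -> E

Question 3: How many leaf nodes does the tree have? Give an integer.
Leaves (nodes with no children): A, C, D, E

Answer: 4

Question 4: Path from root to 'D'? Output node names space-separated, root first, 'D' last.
Walk down from root: F -> G -> D

Answer: F G D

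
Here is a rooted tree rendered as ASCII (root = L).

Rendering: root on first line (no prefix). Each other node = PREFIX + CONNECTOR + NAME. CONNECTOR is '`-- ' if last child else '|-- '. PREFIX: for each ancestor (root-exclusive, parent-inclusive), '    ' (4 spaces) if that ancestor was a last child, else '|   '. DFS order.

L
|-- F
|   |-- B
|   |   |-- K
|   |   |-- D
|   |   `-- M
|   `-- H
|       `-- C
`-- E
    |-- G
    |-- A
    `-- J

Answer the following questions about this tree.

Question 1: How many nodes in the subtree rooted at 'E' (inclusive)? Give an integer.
Answer: 4

Derivation:
Subtree rooted at E contains: A, E, G, J
Count = 4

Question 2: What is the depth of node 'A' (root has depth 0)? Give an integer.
Path from root to A: L -> E -> A
Depth = number of edges = 2

Answer: 2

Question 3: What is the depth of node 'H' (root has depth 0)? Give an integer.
Path from root to H: L -> F -> H
Depth = number of edges = 2

Answer: 2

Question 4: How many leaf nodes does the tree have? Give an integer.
Leaves (nodes with no children): A, C, D, G, J, K, M

Answer: 7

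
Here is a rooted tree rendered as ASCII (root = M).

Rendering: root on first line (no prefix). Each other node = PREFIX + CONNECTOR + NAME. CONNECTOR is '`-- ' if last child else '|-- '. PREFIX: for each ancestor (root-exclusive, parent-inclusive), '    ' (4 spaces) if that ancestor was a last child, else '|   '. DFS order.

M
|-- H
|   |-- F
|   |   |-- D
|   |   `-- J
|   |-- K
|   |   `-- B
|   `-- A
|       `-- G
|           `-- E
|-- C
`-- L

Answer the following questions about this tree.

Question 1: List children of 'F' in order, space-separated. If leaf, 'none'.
Answer: D J

Derivation:
Node F's children (from adjacency): D, J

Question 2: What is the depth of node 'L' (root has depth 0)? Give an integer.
Answer: 1

Derivation:
Path from root to L: M -> L
Depth = number of edges = 1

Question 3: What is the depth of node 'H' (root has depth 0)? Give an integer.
Path from root to H: M -> H
Depth = number of edges = 1

Answer: 1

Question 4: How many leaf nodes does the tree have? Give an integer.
Answer: 6

Derivation:
Leaves (nodes with no children): B, C, D, E, J, L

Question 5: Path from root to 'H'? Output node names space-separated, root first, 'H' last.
Answer: M H

Derivation:
Walk down from root: M -> H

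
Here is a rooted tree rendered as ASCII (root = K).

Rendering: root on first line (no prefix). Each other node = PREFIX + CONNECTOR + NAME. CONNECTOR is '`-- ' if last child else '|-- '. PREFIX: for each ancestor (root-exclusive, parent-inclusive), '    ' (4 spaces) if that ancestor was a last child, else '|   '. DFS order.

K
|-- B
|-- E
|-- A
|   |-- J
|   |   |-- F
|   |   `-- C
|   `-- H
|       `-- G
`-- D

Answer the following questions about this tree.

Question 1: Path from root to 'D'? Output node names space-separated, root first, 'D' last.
Walk down from root: K -> D

Answer: K D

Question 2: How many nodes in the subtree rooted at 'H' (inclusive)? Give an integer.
Answer: 2

Derivation:
Subtree rooted at H contains: G, H
Count = 2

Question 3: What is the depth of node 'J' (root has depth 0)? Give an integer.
Path from root to J: K -> A -> J
Depth = number of edges = 2

Answer: 2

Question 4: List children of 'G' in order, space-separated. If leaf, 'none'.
Answer: none

Derivation:
Node G's children (from adjacency): (leaf)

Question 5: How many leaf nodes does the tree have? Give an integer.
Answer: 6

Derivation:
Leaves (nodes with no children): B, C, D, E, F, G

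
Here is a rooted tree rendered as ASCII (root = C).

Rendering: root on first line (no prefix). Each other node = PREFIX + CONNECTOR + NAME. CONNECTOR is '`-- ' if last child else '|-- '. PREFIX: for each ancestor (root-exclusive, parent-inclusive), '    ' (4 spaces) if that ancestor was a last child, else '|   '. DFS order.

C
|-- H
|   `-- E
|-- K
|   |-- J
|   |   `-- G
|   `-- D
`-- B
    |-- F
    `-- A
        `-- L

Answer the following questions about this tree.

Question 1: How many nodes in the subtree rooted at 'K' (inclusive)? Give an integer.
Answer: 4

Derivation:
Subtree rooted at K contains: D, G, J, K
Count = 4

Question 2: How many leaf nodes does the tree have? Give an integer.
Leaves (nodes with no children): D, E, F, G, L

Answer: 5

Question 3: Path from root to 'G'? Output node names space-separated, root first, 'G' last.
Walk down from root: C -> K -> J -> G

Answer: C K J G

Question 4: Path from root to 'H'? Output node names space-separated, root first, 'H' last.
Walk down from root: C -> H

Answer: C H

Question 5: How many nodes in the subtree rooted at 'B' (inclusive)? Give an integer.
Subtree rooted at B contains: A, B, F, L
Count = 4

Answer: 4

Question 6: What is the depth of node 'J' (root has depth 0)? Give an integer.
Answer: 2

Derivation:
Path from root to J: C -> K -> J
Depth = number of edges = 2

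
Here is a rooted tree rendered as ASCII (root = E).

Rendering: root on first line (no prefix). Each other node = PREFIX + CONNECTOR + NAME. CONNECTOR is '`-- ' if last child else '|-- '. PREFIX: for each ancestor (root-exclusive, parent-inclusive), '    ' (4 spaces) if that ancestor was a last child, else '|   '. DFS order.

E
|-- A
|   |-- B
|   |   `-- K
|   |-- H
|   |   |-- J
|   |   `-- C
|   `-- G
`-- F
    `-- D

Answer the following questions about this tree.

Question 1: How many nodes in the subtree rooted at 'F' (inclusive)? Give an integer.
Answer: 2

Derivation:
Subtree rooted at F contains: D, F
Count = 2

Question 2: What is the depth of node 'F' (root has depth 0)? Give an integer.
Answer: 1

Derivation:
Path from root to F: E -> F
Depth = number of edges = 1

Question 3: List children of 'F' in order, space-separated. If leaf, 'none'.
Answer: D

Derivation:
Node F's children (from adjacency): D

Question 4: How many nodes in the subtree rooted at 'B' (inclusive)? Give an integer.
Answer: 2

Derivation:
Subtree rooted at B contains: B, K
Count = 2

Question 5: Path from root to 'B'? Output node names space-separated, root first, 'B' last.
Answer: E A B

Derivation:
Walk down from root: E -> A -> B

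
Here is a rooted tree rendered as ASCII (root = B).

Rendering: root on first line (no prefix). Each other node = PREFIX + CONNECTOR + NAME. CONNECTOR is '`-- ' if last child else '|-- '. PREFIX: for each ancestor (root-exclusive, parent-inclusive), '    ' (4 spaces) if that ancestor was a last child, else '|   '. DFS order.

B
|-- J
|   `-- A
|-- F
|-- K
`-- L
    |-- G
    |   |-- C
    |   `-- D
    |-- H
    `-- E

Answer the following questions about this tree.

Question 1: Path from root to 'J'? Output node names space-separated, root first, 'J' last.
Answer: B J

Derivation:
Walk down from root: B -> J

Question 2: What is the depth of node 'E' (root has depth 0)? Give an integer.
Answer: 2

Derivation:
Path from root to E: B -> L -> E
Depth = number of edges = 2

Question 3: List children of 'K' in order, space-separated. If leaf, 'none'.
Answer: none

Derivation:
Node K's children (from adjacency): (leaf)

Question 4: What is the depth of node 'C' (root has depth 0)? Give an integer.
Answer: 3

Derivation:
Path from root to C: B -> L -> G -> C
Depth = number of edges = 3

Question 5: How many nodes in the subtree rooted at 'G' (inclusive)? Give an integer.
Answer: 3

Derivation:
Subtree rooted at G contains: C, D, G
Count = 3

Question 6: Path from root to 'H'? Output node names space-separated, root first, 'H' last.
Answer: B L H

Derivation:
Walk down from root: B -> L -> H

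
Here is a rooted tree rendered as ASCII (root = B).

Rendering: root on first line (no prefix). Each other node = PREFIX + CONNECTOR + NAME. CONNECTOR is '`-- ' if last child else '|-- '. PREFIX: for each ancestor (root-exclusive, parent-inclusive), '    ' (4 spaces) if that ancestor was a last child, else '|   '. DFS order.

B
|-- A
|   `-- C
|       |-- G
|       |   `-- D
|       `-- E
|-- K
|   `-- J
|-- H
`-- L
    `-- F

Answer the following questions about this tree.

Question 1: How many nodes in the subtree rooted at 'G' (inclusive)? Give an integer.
Subtree rooted at G contains: D, G
Count = 2

Answer: 2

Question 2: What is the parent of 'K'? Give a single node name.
Scan adjacency: K appears as child of B

Answer: B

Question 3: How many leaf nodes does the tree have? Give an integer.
Answer: 5

Derivation:
Leaves (nodes with no children): D, E, F, H, J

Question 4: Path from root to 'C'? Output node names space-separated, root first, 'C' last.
Answer: B A C

Derivation:
Walk down from root: B -> A -> C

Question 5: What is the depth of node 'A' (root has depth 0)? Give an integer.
Path from root to A: B -> A
Depth = number of edges = 1

Answer: 1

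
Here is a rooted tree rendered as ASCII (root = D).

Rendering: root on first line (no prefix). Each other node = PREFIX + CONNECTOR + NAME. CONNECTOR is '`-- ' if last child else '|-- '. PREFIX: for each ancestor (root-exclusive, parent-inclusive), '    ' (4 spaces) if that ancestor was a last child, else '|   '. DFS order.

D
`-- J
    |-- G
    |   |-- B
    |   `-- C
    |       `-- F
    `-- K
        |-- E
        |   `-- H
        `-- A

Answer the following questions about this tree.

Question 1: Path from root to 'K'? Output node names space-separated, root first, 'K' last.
Answer: D J K

Derivation:
Walk down from root: D -> J -> K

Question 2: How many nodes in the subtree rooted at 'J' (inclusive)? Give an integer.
Subtree rooted at J contains: A, B, C, E, F, G, H, J, K
Count = 9

Answer: 9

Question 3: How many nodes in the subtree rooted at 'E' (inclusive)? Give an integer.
Subtree rooted at E contains: E, H
Count = 2

Answer: 2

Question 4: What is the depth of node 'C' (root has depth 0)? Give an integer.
Answer: 3

Derivation:
Path from root to C: D -> J -> G -> C
Depth = number of edges = 3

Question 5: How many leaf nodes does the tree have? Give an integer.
Leaves (nodes with no children): A, B, F, H

Answer: 4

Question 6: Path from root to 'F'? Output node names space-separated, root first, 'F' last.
Answer: D J G C F

Derivation:
Walk down from root: D -> J -> G -> C -> F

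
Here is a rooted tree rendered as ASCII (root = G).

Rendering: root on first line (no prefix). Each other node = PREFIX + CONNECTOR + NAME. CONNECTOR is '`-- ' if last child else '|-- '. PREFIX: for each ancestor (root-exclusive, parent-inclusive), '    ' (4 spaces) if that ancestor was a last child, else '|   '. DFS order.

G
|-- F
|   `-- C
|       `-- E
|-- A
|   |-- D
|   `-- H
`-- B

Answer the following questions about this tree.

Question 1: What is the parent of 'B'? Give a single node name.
Answer: G

Derivation:
Scan adjacency: B appears as child of G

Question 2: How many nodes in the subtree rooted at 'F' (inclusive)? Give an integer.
Answer: 3

Derivation:
Subtree rooted at F contains: C, E, F
Count = 3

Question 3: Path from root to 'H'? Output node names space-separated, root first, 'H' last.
Answer: G A H

Derivation:
Walk down from root: G -> A -> H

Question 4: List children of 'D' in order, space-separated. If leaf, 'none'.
Node D's children (from adjacency): (leaf)

Answer: none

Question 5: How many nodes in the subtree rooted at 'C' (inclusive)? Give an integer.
Subtree rooted at C contains: C, E
Count = 2

Answer: 2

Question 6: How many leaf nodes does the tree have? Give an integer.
Leaves (nodes with no children): B, D, E, H

Answer: 4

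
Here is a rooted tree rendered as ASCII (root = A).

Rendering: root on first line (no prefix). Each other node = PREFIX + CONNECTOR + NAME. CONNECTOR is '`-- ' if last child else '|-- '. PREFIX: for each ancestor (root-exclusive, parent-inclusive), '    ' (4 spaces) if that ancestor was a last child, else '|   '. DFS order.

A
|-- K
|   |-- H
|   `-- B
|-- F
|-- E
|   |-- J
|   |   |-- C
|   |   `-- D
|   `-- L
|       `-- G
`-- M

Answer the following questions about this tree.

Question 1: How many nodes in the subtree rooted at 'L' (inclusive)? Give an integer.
Subtree rooted at L contains: G, L
Count = 2

Answer: 2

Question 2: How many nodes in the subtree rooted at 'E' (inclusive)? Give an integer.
Answer: 6

Derivation:
Subtree rooted at E contains: C, D, E, G, J, L
Count = 6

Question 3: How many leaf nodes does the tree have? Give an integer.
Leaves (nodes with no children): B, C, D, F, G, H, M

Answer: 7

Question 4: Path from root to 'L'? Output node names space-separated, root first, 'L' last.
Answer: A E L

Derivation:
Walk down from root: A -> E -> L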